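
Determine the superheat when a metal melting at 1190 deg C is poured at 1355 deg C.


Formula: Superheat = T_pour - T_melt
Superheat = 1355 - 1190 = 165 deg C


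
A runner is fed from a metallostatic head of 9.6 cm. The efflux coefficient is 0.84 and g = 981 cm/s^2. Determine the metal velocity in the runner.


Formula: v = Cd * sqrt(2 * g * h)  (Torricelli with discharge coefficient)
2*g*h = 2 * 981 * 9.6 = 18835.2 cm^2/s^2
sqrt(18835.2) = 137.24139 cm/s
v = 0.84 * 137.24139 = 115.2828 cm/s

115.2828 cm/s


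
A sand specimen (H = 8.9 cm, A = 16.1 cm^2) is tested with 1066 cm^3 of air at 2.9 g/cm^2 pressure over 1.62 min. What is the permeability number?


Formula: Permeability Number P = (V * H) / (p * A * t)
Numerator: V * H = 1066 * 8.9 = 9487.4
Denominator: p * A * t = 2.9 * 16.1 * 1.62 = 75.6378
P = 9487.4 / 75.6378 = 125.4320

125.4320


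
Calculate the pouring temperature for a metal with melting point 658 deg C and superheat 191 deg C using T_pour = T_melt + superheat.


Formula: T_pour = T_melt + Superheat
T_pour = 658 + 191 = 849 deg C


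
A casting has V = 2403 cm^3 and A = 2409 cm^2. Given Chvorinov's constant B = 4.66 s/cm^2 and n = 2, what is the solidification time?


Formula: t_s = B * (V/A)^n  (Chvorinov's rule, n=2)
Modulus M = V/A = 2403/2409 = 0.997509 cm
M^2 = 0.997509^2 = 0.995024 cm^2
t_s = 4.66 * 0.995024 = 4.6368 s

Answer: 4.6368 s


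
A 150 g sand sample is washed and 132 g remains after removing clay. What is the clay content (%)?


Formula: Clay% = (W_total - W_washed) / W_total * 100
Clay mass = 150 - 132 = 18 g
Clay% = 18 / 150 * 100 = 12.0000%


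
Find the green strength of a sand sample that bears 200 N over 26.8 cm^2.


Formula: Compressive Strength = Force / Area
Strength = 200 N / 26.8 cm^2 = 7.4627 N/cm^2


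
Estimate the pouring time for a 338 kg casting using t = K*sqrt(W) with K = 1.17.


Formula: t = K * sqrt(W)
sqrt(W) = sqrt(338) = 18.38478
t = 1.17 * 18.38478 = 21.5102 s

Answer: 21.5102 s


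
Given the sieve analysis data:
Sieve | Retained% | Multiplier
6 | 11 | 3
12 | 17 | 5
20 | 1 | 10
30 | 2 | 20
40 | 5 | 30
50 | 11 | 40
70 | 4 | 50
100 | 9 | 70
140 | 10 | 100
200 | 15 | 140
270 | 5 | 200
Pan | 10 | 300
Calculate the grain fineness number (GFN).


Formula: GFN = sum(pct * multiplier) / sum(pct)
sum(pct * multiplier) = 8688
sum(pct) = 100
GFN = 8688 / 100 = 86.88

86.88


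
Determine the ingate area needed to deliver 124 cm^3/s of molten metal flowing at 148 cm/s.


Formula: A_ingate = Q / v  (continuity equation)
A = 124 cm^3/s / 148 cm/s = 0.8378 cm^2


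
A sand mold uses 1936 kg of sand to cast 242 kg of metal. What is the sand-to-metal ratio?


Formula: Sand-to-Metal Ratio = W_sand / W_metal
Ratio = 1936 kg / 242 kg = 8.0000

8.0000


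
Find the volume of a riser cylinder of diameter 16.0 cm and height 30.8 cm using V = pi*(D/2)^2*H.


Formula: V = pi * (D/2)^2 * H  (cylinder volume)
Radius = D/2 = 16.0/2 = 8.0 cm
V = pi * 8.0^2 * 30.8 = 6192.7074 cm^3


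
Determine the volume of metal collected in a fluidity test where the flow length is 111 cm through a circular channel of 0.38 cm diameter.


Formula: V = pi * (d/2)^2 * L  (cylinder volume)
Radius = 0.38/2 = 0.19 cm
V = pi * 0.19^2 * 111 = 12.5887 cm^3

Final answer: 12.5887 cm^3


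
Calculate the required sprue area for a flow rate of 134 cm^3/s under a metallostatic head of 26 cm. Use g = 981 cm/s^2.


Formula: v = sqrt(2*g*h), A = Q/v
Velocity: v = sqrt(2 * 981 * 26) = sqrt(51012) = 225.8584 cm/s
Sprue area: A = Q / v = 134 / 225.8584 = 0.5933 cm^2


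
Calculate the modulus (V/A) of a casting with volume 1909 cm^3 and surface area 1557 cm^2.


Formula: Casting Modulus M = V / A
M = 1909 cm^3 / 1557 cm^2 = 1.2261 cm

1.2261 cm


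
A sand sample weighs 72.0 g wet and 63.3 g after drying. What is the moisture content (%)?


Formula: MC = (W_wet - W_dry) / W_wet * 100
Water mass = 72.0 - 63.3 = 8.7 g
MC = 8.7 / 72.0 * 100 = 12.0833%

Answer: 12.0833%


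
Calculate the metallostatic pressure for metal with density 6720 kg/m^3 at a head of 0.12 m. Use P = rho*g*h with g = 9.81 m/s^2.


Formula: P = rho * g * h
rho * g = 6720 * 9.81 = 65923.2 N/m^3
P = 65923.2 * 0.12 = 7910.7840 Pa


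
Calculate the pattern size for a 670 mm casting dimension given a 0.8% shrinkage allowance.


Formula: L_pattern = L_casting * (1 + shrinkage_rate/100)
Shrinkage factor = 1 + 0.8/100 = 1.008
L_pattern = 670 mm * 1.008 = 675.3600 mm

Final answer: 675.3600 mm


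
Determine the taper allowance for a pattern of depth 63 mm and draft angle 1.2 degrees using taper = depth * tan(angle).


Formula: taper = depth * tan(draft_angle)
tan(1.2 deg) = 0.0209470
taper = 63 mm * 0.0209470 = 1.3197 mm

Answer: 1.3197 mm


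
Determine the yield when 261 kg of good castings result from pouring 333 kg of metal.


Formula: Casting Yield = (W_good / W_total) * 100
Yield = (261 kg / 333 kg) * 100 = 78.3784%

Final answer: 78.3784%


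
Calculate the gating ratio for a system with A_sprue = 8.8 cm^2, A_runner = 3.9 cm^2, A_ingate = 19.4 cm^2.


Sprue:Runner:Ingate = 1 : 3.9/8.8 : 19.4/8.8 = 1:0.44:2.20

Answer: 1:0.44:2.20


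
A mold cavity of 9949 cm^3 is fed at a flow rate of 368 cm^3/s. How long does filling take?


Formula: t_fill = V_mold / Q_flow
t = 9949 cm^3 / 368 cm^3/s = 27.0353 s


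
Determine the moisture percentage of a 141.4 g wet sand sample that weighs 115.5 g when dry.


Formula: MC = (W_wet - W_dry) / W_wet * 100
Water mass = 141.4 - 115.5 = 25.9 g
MC = 25.9 / 141.4 * 100 = 18.3168%

Answer: 18.3168%


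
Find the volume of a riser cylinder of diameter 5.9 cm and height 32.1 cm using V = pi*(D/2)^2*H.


Formula: V = pi * (D/2)^2 * H  (cylinder volume)
Radius = D/2 = 5.9/2 = 2.95 cm
V = pi * 2.95^2 * 32.1 = 877.6047 cm^3

Final answer: 877.6047 cm^3


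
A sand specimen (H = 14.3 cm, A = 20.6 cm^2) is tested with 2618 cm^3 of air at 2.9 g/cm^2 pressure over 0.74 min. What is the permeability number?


Formula: Permeability Number P = (V * H) / (p * A * t)
Numerator: V * H = 2618 * 14.3 = 37437.4
Denominator: p * A * t = 2.9 * 20.6 * 0.74 = 44.2076
P = 37437.4 / 44.2076 = 846.8544

846.8544


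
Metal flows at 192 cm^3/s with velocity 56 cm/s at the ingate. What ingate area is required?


Formula: A_ingate = Q / v  (continuity equation)
A = 192 cm^3/s / 56 cm/s = 3.4286 cm^2

3.4286 cm^2


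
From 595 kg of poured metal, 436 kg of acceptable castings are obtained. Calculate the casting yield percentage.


Formula: Casting Yield = (W_good / W_total) * 100
Yield = (436 kg / 595 kg) * 100 = 73.2773%

Final answer: 73.2773%


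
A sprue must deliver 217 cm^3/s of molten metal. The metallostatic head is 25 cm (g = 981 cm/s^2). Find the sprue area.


Formula: v = sqrt(2*g*h), A = Q/v
Velocity: v = sqrt(2 * 981 * 25) = sqrt(49050) = 221.4723 cm/s
Sprue area: A = Q / v = 217 / 221.4723 = 0.9798 cm^2

Final answer: 0.9798 cm^2


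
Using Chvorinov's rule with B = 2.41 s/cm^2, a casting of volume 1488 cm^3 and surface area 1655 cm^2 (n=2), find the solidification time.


Formula: t_s = B * (V/A)^n  (Chvorinov's rule, n=2)
Modulus M = V/A = 1488/1655 = 0.899094 cm
M^2 = 0.899094^2 = 0.808370 cm^2
t_s = 2.41 * 0.808370 = 1.9482 s

1.9482 s


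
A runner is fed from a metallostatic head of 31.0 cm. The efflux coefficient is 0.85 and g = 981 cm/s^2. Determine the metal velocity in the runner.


Formula: v = Cd * sqrt(2 * g * h)  (Torricelli with discharge coefficient)
2*g*h = 2 * 981 * 31.0 = 60822.0 cm^2/s^2
sqrt(60822.0) = 246.62117 cm/s
v = 0.85 * 246.62117 = 209.6280 cm/s

Answer: 209.6280 cm/s


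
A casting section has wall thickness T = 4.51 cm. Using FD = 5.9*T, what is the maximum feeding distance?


Formula: FD = 5.9 * T  (riser feeding-distance rule)
FD = 5.9 * 4.51 cm = 26.6090 cm

26.6090 cm


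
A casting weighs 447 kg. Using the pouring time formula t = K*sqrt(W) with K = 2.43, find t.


Formula: t = K * sqrt(W)
sqrt(W) = sqrt(447) = 21.14237
t = 2.43 * 21.14237 = 51.3760 s

Final answer: 51.3760 s


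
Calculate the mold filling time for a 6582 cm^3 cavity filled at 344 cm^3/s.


Formula: t_fill = V_mold / Q_flow
t = 6582 cm^3 / 344 cm^3/s = 19.1337 s

Final answer: 19.1337 s


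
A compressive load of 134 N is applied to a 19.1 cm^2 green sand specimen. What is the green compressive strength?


Formula: Compressive Strength = Force / Area
Strength = 134 N / 19.1 cm^2 = 7.0157 N/cm^2

Answer: 7.0157 N/cm^2


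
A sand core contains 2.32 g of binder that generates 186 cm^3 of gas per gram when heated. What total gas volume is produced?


Formula: V_gas = W_binder * gas_evolution_rate
V = 2.32 g * 186 cm^3/g = 431.5200 cm^3

431.5200 cm^3


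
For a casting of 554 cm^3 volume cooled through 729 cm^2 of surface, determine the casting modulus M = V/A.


Formula: Casting Modulus M = V / A
M = 554 cm^3 / 729 cm^2 = 0.7599 cm

0.7599 cm


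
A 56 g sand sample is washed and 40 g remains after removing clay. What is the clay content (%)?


Formula: Clay% = (W_total - W_washed) / W_total * 100
Clay mass = 56 - 40 = 16 g
Clay% = 16 / 56 * 100 = 28.5714%


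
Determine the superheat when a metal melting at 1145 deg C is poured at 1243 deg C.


Formula: Superheat = T_pour - T_melt
Superheat = 1243 - 1145 = 98 deg C

98 deg C


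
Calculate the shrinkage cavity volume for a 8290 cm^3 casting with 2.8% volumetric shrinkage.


Formula: V_shrink = V_casting * shrinkage_pct / 100
V_shrink = 8290 cm^3 * 2.8 / 100 = 232.1200 cm^3


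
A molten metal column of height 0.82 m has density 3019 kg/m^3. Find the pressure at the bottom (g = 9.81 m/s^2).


Formula: P = rho * g * h
rho * g = 3019 * 9.81 = 29616.39 N/m^3
P = 29616.39 * 0.82 = 24285.4398 Pa


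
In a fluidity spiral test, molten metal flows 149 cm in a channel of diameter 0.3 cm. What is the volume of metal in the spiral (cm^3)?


Formula: V = pi * (d/2)^2 * L  (cylinder volume)
Radius = 0.3/2 = 0.15 cm
V = pi * 0.15^2 * 149 = 10.5322 cm^3

10.5322 cm^3


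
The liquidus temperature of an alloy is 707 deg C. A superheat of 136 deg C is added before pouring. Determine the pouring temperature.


Formula: T_pour = T_melt + Superheat
T_pour = 707 + 136 = 843 deg C

843 deg C


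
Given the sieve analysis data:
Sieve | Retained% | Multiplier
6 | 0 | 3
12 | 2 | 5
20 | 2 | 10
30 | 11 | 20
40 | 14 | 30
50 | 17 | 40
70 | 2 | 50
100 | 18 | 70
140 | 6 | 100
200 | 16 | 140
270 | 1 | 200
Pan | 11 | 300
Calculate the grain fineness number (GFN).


Formula: GFN = sum(pct * multiplier) / sum(pct)
sum(pct * multiplier) = 9050
sum(pct) = 100
GFN = 9050 / 100 = 90.50

90.50


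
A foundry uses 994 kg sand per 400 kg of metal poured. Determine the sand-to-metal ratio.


Formula: Sand-to-Metal Ratio = W_sand / W_metal
Ratio = 994 kg / 400 kg = 2.4850

2.4850


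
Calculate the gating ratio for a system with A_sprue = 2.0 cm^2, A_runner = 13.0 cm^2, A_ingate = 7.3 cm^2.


Sprue:Runner:Ingate = 1 : 13.0/2.0 : 7.3/2.0 = 1:6.50:3.65


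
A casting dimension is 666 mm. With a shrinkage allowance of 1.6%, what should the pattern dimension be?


Formula: L_pattern = L_casting * (1 + shrinkage_rate/100)
Shrinkage factor = 1 + 1.6/100 = 1.016
L_pattern = 666 mm * 1.016 = 676.6560 mm

Final answer: 676.6560 mm


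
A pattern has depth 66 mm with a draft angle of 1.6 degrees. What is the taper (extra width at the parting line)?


Formula: taper = depth * tan(draft_angle)
tan(1.6 deg) = 0.0279325
taper = 66 mm * 0.0279325 = 1.8435 mm

Final answer: 1.8435 mm


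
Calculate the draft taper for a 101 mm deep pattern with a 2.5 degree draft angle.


Formula: taper = depth * tan(draft_angle)
tan(2.5 deg) = 0.0436609
taper = 101 mm * 0.0436609 = 4.4098 mm

4.4098 mm


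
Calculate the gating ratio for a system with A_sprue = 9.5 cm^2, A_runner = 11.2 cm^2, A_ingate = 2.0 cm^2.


Sprue:Runner:Ingate = 1 : 11.2/9.5 : 2.0/9.5 = 1:1.18:0.21

Answer: 1:1.18:0.21


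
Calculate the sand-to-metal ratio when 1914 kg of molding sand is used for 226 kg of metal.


Formula: Sand-to-Metal Ratio = W_sand / W_metal
Ratio = 1914 kg / 226 kg = 8.4690

8.4690


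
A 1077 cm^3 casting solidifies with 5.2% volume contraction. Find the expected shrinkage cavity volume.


Formula: V_shrink = V_casting * shrinkage_pct / 100
V_shrink = 1077 cm^3 * 5.2 / 100 = 56.0040 cm^3


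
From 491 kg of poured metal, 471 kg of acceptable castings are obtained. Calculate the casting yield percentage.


Formula: Casting Yield = (W_good / W_total) * 100
Yield = (471 kg / 491 kg) * 100 = 95.9267%

Final answer: 95.9267%


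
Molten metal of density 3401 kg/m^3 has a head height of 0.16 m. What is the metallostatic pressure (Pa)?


Formula: P = rho * g * h
rho * g = 3401 * 9.81 = 33363.81 N/m^3
P = 33363.81 * 0.16 = 5338.2096 Pa

Answer: 5338.2096 Pa


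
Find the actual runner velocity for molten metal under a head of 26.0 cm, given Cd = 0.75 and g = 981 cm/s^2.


Formula: v = Cd * sqrt(2 * g * h)  (Torricelli with discharge coefficient)
2*g*h = 2 * 981 * 26.0 = 51012.0 cm^2/s^2
sqrt(51012.0) = 225.85836 cm/s
v = 0.75 * 225.85836 = 169.3938 cm/s

Final answer: 169.3938 cm/s


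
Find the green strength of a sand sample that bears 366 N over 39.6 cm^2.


Formula: Compressive Strength = Force / Area
Strength = 366 N / 39.6 cm^2 = 9.2424 N/cm^2


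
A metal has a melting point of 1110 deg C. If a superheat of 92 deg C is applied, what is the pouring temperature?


Formula: T_pour = T_melt + Superheat
T_pour = 1110 + 92 = 1202 deg C


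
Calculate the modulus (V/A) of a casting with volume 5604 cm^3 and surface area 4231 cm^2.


Formula: Casting Modulus M = V / A
M = 5604 cm^3 / 4231 cm^2 = 1.3245 cm

Final answer: 1.3245 cm


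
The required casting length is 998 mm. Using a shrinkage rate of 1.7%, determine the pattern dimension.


Formula: L_pattern = L_casting * (1 + shrinkage_rate/100)
Shrinkage factor = 1 + 1.7/100 = 1.017
L_pattern = 998 mm * 1.017 = 1014.9660 mm

1014.9660 mm


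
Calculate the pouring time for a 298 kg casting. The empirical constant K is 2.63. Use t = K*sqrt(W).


Formula: t = K * sqrt(W)
sqrt(W) = sqrt(298) = 17.26268
t = 2.63 * 17.26268 = 45.4008 s

45.4008 s


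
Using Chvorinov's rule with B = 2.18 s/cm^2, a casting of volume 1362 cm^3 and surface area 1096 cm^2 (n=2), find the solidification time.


Formula: t_s = B * (V/A)^n  (Chvorinov's rule, n=2)
Modulus M = V/A = 1362/1096 = 1.242701 cm
M^2 = 1.242701^2 = 1.544306 cm^2
t_s = 2.18 * 1.544306 = 3.3666 s

Final answer: 3.3666 s


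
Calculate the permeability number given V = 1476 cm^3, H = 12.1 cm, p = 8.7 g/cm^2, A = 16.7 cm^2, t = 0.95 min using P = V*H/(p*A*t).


Formula: Permeability Number P = (V * H) / (p * A * t)
Numerator: V * H = 1476 * 12.1 = 17859.6
Denominator: p * A * t = 8.7 * 16.7 * 0.95 = 138.0255
P = 17859.6 / 138.0255 = 129.3935

129.3935


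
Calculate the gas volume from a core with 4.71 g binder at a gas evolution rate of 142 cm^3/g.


Formula: V_gas = W_binder * gas_evolution_rate
V = 4.71 g * 142 cm^3/g = 668.8200 cm^3

Final answer: 668.8200 cm^3


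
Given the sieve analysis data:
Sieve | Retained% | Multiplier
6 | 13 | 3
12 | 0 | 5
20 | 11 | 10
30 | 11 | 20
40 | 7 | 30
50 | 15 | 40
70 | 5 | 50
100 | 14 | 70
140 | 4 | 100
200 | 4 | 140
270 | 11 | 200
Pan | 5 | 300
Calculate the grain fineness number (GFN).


Formula: GFN = sum(pct * multiplier) / sum(pct)
sum(pct * multiplier) = 7069
sum(pct) = 100
GFN = 7069 / 100 = 70.69

Final answer: 70.69


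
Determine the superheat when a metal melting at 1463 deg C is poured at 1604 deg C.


Formula: Superheat = T_pour - T_melt
Superheat = 1604 - 1463 = 141 deg C


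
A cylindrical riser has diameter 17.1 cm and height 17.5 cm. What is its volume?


Formula: V = pi * (D/2)^2 * H  (cylinder volume)
Radius = D/2 = 17.1/2 = 8.55 cm
V = pi * 8.55^2 * 17.5 = 4019.0198 cm^3

Final answer: 4019.0198 cm^3


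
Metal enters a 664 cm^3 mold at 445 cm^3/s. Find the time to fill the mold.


Formula: t_fill = V_mold / Q_flow
t = 664 cm^3 / 445 cm^3/s = 1.4921 s


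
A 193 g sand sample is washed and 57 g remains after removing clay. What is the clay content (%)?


Formula: Clay% = (W_total - W_washed) / W_total * 100
Clay mass = 193 - 57 = 136 g
Clay% = 136 / 193 * 100 = 70.4663%


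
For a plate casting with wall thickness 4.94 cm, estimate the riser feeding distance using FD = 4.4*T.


Formula: FD = 4.4 * T  (riser feeding-distance rule)
FD = 4.4 * 4.94 cm = 21.7360 cm

Answer: 21.7360 cm


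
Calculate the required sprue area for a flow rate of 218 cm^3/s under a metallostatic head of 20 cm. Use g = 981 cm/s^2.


Formula: v = sqrt(2*g*h), A = Q/v
Velocity: v = sqrt(2 * 981 * 20) = sqrt(39240) = 198.0909 cm/s
Sprue area: A = Q / v = 218 / 198.0909 = 1.1005 cm^2

1.1005 cm^2


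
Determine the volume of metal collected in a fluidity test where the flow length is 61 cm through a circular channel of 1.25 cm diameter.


Formula: V = pi * (d/2)^2 * L  (cylinder volume)
Radius = 1.25/2 = 0.625 cm
V = pi * 0.625^2 * 61 = 74.8583 cm^3

Final answer: 74.8583 cm^3


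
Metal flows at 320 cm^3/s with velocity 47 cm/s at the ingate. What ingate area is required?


Formula: A_ingate = Q / v  (continuity equation)
A = 320 cm^3/s / 47 cm/s = 6.8085 cm^2

Final answer: 6.8085 cm^2


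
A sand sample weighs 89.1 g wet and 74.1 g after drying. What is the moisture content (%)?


Formula: MC = (W_wet - W_dry) / W_wet * 100
Water mass = 89.1 - 74.1 = 15.0 g
MC = 15.0 / 89.1 * 100 = 16.8350%

16.8350%


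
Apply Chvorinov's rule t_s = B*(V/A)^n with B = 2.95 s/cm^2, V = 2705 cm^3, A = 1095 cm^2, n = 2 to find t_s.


Formula: t_s = B * (V/A)^n  (Chvorinov's rule, n=2)
Modulus M = V/A = 2705/1095 = 2.470320 cm
M^2 = 2.470320^2 = 6.102481 cm^2
t_s = 2.95 * 6.102481 = 18.0023 s

Final answer: 18.0023 s


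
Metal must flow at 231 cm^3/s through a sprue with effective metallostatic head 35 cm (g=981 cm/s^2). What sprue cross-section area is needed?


Formula: v = sqrt(2*g*h), A = Q/v
Velocity: v = sqrt(2 * 981 * 35) = sqrt(68670) = 262.0496 cm/s
Sprue area: A = Q / v = 231 / 262.0496 = 0.8815 cm^2


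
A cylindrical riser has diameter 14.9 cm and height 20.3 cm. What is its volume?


Formula: V = pi * (D/2)^2 * H  (cylinder volume)
Radius = D/2 = 14.9/2 = 7.45 cm
V = pi * 7.45^2 * 20.3 = 3539.6348 cm^3

3539.6348 cm^3


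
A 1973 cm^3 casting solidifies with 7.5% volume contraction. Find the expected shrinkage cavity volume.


Formula: V_shrink = V_casting * shrinkage_pct / 100
V_shrink = 1973 cm^3 * 7.5 / 100 = 147.9750 cm^3

147.9750 cm^3


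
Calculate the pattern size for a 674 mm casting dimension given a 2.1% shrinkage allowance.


Formula: L_pattern = L_casting * (1 + shrinkage_rate/100)
Shrinkage factor = 1 + 2.1/100 = 1.021
L_pattern = 674 mm * 1.021 = 688.1540 mm

688.1540 mm


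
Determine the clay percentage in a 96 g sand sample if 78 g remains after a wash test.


Formula: Clay% = (W_total - W_washed) / W_total * 100
Clay mass = 96 - 78 = 18 g
Clay% = 18 / 96 * 100 = 18.7500%


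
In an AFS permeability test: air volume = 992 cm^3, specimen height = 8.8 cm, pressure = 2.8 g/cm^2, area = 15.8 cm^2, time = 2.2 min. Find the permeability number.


Formula: Permeability Number P = (V * H) / (p * A * t)
Numerator: V * H = 992 * 8.8 = 8729.6
Denominator: p * A * t = 2.8 * 15.8 * 2.2 = 97.328
P = 8729.6 / 97.328 = 89.6926

Final answer: 89.6926


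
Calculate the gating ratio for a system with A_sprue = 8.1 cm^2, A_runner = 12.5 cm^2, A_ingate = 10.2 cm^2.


Sprue:Runner:Ingate = 1 : 12.5/8.1 : 10.2/8.1 = 1:1.54:1.26

1:1.54:1.26


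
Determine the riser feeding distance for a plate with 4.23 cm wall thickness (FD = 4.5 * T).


Formula: FD = 4.5 * T  (riser feeding-distance rule)
FD = 4.5 * 4.23 cm = 19.0350 cm

19.0350 cm


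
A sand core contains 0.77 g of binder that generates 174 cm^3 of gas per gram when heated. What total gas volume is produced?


Formula: V_gas = W_binder * gas_evolution_rate
V = 0.77 g * 174 cm^3/g = 133.9800 cm^3

Answer: 133.9800 cm^3


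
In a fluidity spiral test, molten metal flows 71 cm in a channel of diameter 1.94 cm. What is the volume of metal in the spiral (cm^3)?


Formula: V = pi * (d/2)^2 * L  (cylinder volume)
Radius = 1.94/2 = 0.97 cm
V = pi * 0.97^2 * 71 = 209.8706 cm^3

Answer: 209.8706 cm^3


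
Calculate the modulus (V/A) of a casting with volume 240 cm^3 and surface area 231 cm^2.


Formula: Casting Modulus M = V / A
M = 240 cm^3 / 231 cm^2 = 1.0390 cm

Final answer: 1.0390 cm


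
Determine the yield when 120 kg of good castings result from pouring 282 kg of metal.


Formula: Casting Yield = (W_good / W_total) * 100
Yield = (120 kg / 282 kg) * 100 = 42.5532%

42.5532%


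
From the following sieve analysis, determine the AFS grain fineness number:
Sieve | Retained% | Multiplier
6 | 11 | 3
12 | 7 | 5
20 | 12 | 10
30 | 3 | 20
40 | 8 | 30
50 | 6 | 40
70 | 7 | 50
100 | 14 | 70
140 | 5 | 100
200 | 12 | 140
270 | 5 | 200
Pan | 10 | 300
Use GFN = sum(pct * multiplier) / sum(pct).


Formula: GFN = sum(pct * multiplier) / sum(pct)
sum(pct * multiplier) = 8238
sum(pct) = 100
GFN = 8238 / 100 = 82.38


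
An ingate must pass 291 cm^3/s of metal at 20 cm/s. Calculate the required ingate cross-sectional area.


Formula: A_ingate = Q / v  (continuity equation)
A = 291 cm^3/s / 20 cm/s = 14.5500 cm^2

14.5500 cm^2


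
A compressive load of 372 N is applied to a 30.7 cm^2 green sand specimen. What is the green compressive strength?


Formula: Compressive Strength = Force / Area
Strength = 372 N / 30.7 cm^2 = 12.1173 N/cm^2

Answer: 12.1173 N/cm^2


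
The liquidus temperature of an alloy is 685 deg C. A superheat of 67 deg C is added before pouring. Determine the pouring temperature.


Formula: T_pour = T_melt + Superheat
T_pour = 685 + 67 = 752 deg C

752 deg C


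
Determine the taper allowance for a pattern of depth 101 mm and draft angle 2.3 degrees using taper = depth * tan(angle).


Formula: taper = depth * tan(draft_angle)
tan(2.3 deg) = 0.0401641
taper = 101 mm * 0.0401641 = 4.0566 mm

Answer: 4.0566 mm


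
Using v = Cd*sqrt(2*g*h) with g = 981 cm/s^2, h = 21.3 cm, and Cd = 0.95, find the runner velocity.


Formula: v = Cd * sqrt(2 * g * h)  (Torricelli with discharge coefficient)
2*g*h = 2 * 981 * 21.3 = 41790.6 cm^2/s^2
sqrt(41790.6) = 204.42749 cm/s
v = 0.95 * 204.42749 = 194.2061 cm/s

194.2061 cm/s


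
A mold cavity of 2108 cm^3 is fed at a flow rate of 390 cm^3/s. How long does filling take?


Formula: t_fill = V_mold / Q_flow
t = 2108 cm^3 / 390 cm^3/s = 5.4051 s


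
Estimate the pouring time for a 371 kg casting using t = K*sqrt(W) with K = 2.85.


Formula: t = K * sqrt(W)
sqrt(W) = sqrt(371) = 19.26136
t = 2.85 * 19.26136 = 54.8949 s

54.8949 s


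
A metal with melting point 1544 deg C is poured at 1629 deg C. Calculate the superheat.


Formula: Superheat = T_pour - T_melt
Superheat = 1629 - 1544 = 85 deg C

Answer: 85 deg C


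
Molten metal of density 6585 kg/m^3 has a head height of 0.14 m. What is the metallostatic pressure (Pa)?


Formula: P = rho * g * h
rho * g = 6585 * 9.81 = 64598.85 N/m^3
P = 64598.85 * 0.14 = 9043.8390 Pa

9043.8390 Pa


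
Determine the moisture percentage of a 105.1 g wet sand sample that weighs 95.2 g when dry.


Formula: MC = (W_wet - W_dry) / W_wet * 100
Water mass = 105.1 - 95.2 = 9.9 g
MC = 9.9 / 105.1 * 100 = 9.4196%


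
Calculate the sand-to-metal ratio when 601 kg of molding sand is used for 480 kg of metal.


Formula: Sand-to-Metal Ratio = W_sand / W_metal
Ratio = 601 kg / 480 kg = 1.2521

Final answer: 1.2521


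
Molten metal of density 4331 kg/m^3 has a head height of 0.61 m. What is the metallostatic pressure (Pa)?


Formula: P = rho * g * h
rho * g = 4331 * 9.81 = 42487.11 N/m^3
P = 42487.11 * 0.61 = 25917.1371 Pa

25917.1371 Pa


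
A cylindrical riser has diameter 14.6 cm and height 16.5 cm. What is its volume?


Formula: V = pi * (D/2)^2 * H  (cylinder volume)
Radius = D/2 = 14.6/2 = 7.3 cm
V = pi * 7.3^2 * 16.5 = 2762.3553 cm^3

Final answer: 2762.3553 cm^3


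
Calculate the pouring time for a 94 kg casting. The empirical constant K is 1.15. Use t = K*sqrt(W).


Formula: t = K * sqrt(W)
sqrt(W) = sqrt(94) = 9.69536
t = 1.15 * 9.69536 = 11.1497 s

Answer: 11.1497 s


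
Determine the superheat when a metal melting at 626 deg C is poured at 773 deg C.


Formula: Superheat = T_pour - T_melt
Superheat = 773 - 626 = 147 deg C


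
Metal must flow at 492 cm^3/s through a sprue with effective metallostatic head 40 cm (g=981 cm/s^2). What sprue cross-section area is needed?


Formula: v = sqrt(2*g*h), A = Q/v
Velocity: v = sqrt(2 * 981 * 40) = sqrt(78480) = 280.1428 cm/s
Sprue area: A = Q / v = 492 / 280.1428 = 1.7562 cm^2

Final answer: 1.7562 cm^2


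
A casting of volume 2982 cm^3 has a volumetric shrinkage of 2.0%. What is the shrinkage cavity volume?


Formula: V_shrink = V_casting * shrinkage_pct / 100
V_shrink = 2982 cm^3 * 2.0 / 100 = 59.6400 cm^3


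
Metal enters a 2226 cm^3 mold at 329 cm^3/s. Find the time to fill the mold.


Formula: t_fill = V_mold / Q_flow
t = 2226 cm^3 / 329 cm^3/s = 6.7660 s


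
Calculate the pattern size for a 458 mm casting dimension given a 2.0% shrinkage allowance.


Formula: L_pattern = L_casting * (1 + shrinkage_rate/100)
Shrinkage factor = 1 + 2.0/100 = 1.02
L_pattern = 458 mm * 1.02 = 467.1600 mm

Final answer: 467.1600 mm


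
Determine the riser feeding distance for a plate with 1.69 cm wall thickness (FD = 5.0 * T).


Formula: FD = 5.0 * T  (riser feeding-distance rule)
FD = 5.0 * 1.69 cm = 8.4500 cm

Answer: 8.4500 cm


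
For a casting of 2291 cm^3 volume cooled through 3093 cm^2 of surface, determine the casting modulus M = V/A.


Formula: Casting Modulus M = V / A
M = 2291 cm^3 / 3093 cm^2 = 0.7407 cm

Answer: 0.7407 cm


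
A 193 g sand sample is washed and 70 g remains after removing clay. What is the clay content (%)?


Formula: Clay% = (W_total - W_washed) / W_total * 100
Clay mass = 193 - 70 = 123 g
Clay% = 123 / 193 * 100 = 63.7306%

63.7306%


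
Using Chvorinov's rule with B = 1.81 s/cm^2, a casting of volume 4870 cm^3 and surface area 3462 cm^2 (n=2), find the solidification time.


Formula: t_s = B * (V/A)^n  (Chvorinov's rule, n=2)
Modulus M = V/A = 4870/3462 = 1.406701 cm
M^2 = 1.406701^2 = 1.978808 cm^2
t_s = 1.81 * 1.978808 = 3.5816 s

Answer: 3.5816 s


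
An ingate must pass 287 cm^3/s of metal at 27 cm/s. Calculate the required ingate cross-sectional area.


Formula: A_ingate = Q / v  (continuity equation)
A = 287 cm^3/s / 27 cm/s = 10.6296 cm^2

Answer: 10.6296 cm^2


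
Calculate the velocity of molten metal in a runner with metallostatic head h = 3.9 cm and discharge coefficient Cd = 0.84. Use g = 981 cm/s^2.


Formula: v = Cd * sqrt(2 * g * h)  (Torricelli with discharge coefficient)
2*g*h = 2 * 981 * 3.9 = 7651.8 cm^2/s^2
sqrt(7651.8) = 87.47457 cm/s
v = 0.84 * 87.47457 = 73.4786 cm/s


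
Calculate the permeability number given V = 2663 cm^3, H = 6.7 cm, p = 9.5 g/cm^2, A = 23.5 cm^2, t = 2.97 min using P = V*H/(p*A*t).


Formula: Permeability Number P = (V * H) / (p * A * t)
Numerator: V * H = 2663 * 6.7 = 17842.1
Denominator: p * A * t = 9.5 * 23.5 * 2.97 = 663.0525
P = 17842.1 / 663.0525 = 26.9090


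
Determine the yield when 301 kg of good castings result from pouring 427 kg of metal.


Formula: Casting Yield = (W_good / W_total) * 100
Yield = (301 kg / 427 kg) * 100 = 70.4918%


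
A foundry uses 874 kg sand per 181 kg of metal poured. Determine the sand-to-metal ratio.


Formula: Sand-to-Metal Ratio = W_sand / W_metal
Ratio = 874 kg / 181 kg = 4.8287

Answer: 4.8287


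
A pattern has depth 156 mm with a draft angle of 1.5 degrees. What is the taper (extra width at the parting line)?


Formula: taper = depth * tan(draft_angle)
tan(1.5 deg) = 0.0261859
taper = 156 mm * 0.0261859 = 4.0850 mm

Answer: 4.0850 mm


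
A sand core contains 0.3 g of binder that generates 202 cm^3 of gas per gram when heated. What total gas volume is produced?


Formula: V_gas = W_binder * gas_evolution_rate
V = 0.3 g * 202 cm^3/g = 60.6000 cm^3

Answer: 60.6000 cm^3


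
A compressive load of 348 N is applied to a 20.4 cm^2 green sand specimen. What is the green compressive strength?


Formula: Compressive Strength = Force / Area
Strength = 348 N / 20.4 cm^2 = 17.0588 N/cm^2

17.0588 N/cm^2


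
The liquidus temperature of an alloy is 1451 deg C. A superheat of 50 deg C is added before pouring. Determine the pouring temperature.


Formula: T_pour = T_melt + Superheat
T_pour = 1451 + 50 = 1501 deg C

Answer: 1501 deg C


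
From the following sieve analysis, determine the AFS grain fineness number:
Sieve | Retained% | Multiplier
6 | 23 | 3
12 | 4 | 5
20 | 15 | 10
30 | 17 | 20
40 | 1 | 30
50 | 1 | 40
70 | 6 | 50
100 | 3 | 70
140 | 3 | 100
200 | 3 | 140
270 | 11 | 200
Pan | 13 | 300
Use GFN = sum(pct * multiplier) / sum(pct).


Formula: GFN = sum(pct * multiplier) / sum(pct)
sum(pct * multiplier) = 7979
sum(pct) = 100
GFN = 7979 / 100 = 79.79

79.79


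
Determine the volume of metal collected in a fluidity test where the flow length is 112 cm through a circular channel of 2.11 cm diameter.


Formula: V = pi * (d/2)^2 * L  (cylinder volume)
Radius = 2.11/2 = 1.055 cm
V = pi * 1.055^2 * 112 = 391.6272 cm^3


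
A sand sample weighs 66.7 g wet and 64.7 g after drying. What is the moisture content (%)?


Formula: MC = (W_wet - W_dry) / W_wet * 100
Water mass = 66.7 - 64.7 = 2.0 g
MC = 2.0 / 66.7 * 100 = 2.9985%


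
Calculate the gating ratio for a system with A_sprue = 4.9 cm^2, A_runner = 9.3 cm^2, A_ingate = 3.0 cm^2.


Sprue:Runner:Ingate = 1 : 9.3/4.9 : 3.0/4.9 = 1:1.90:0.61

1:1.90:0.61


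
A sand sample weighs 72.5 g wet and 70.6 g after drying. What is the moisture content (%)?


Formula: MC = (W_wet - W_dry) / W_wet * 100
Water mass = 72.5 - 70.6 = 1.9 g
MC = 1.9 / 72.5 * 100 = 2.6207%

2.6207%


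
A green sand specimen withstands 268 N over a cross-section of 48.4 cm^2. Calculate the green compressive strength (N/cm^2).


Formula: Compressive Strength = Force / Area
Strength = 268 N / 48.4 cm^2 = 5.5372 N/cm^2

Final answer: 5.5372 N/cm^2


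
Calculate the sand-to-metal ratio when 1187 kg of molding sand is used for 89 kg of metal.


Formula: Sand-to-Metal Ratio = W_sand / W_metal
Ratio = 1187 kg / 89 kg = 13.3371

Answer: 13.3371


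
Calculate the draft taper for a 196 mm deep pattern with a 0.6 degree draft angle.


Formula: taper = depth * tan(draft_angle)
tan(0.6 deg) = 0.0104724
taper = 196 mm * 0.0104724 = 2.0526 mm

Answer: 2.0526 mm


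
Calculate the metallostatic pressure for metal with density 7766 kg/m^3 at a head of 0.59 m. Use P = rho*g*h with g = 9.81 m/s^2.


Formula: P = rho * g * h
rho * g = 7766 * 9.81 = 76184.46 N/m^3
P = 76184.46 * 0.59 = 44948.8314 Pa

Final answer: 44948.8314 Pa


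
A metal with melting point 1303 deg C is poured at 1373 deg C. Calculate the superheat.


Formula: Superheat = T_pour - T_melt
Superheat = 1373 - 1303 = 70 deg C

Answer: 70 deg C


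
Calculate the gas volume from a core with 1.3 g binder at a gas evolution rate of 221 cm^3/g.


Formula: V_gas = W_binder * gas_evolution_rate
V = 1.3 g * 221 cm^3/g = 287.3000 cm^3


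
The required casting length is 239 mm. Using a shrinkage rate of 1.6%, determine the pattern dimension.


Formula: L_pattern = L_casting * (1 + shrinkage_rate/100)
Shrinkage factor = 1 + 1.6/100 = 1.016
L_pattern = 239 mm * 1.016 = 242.8240 mm

Answer: 242.8240 mm


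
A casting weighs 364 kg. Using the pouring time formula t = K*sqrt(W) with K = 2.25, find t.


Formula: t = K * sqrt(W)
sqrt(W) = sqrt(364) = 19.07878
t = 2.25 * 19.07878 = 42.9273 s

42.9273 s


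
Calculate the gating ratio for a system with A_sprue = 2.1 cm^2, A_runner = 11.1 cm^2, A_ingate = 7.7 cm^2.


Sprue:Runner:Ingate = 1 : 11.1/2.1 : 7.7/2.1 = 1:5.29:3.67

Final answer: 1:5.29:3.67


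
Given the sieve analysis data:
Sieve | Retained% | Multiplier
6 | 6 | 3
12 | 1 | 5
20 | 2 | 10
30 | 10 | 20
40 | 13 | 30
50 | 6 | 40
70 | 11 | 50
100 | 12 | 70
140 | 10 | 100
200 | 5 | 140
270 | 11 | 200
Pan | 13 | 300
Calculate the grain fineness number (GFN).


Formula: GFN = sum(pct * multiplier) / sum(pct)
sum(pct * multiplier) = 10063
sum(pct) = 100
GFN = 10063 / 100 = 100.63


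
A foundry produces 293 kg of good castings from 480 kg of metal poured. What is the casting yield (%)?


Formula: Casting Yield = (W_good / W_total) * 100
Yield = (293 kg / 480 kg) * 100 = 61.0417%

Final answer: 61.0417%


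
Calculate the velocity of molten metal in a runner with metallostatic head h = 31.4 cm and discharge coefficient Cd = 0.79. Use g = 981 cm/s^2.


Formula: v = Cd * sqrt(2 * g * h)  (Torricelli with discharge coefficient)
2*g*h = 2 * 981 * 31.4 = 61606.8 cm^2/s^2
sqrt(61606.8) = 248.20717 cm/s
v = 0.79 * 248.20717 = 196.0837 cm/s


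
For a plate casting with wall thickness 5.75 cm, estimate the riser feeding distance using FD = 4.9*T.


Formula: FD = 4.9 * T  (riser feeding-distance rule)
FD = 4.9 * 5.75 cm = 28.1750 cm


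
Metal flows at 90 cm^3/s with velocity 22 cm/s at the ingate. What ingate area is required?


Formula: A_ingate = Q / v  (continuity equation)
A = 90 cm^3/s / 22 cm/s = 4.0909 cm^2


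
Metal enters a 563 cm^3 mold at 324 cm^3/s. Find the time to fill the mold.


Formula: t_fill = V_mold / Q_flow
t = 563 cm^3 / 324 cm^3/s = 1.7377 s


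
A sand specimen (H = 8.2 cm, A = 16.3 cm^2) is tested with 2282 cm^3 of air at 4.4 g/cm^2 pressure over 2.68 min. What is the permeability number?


Formula: Permeability Number P = (V * H) / (p * A * t)
Numerator: V * H = 2282 * 8.2 = 18712.4
Denominator: p * A * t = 4.4 * 16.3 * 2.68 = 192.2096
P = 18712.4 / 192.2096 = 97.3541

Final answer: 97.3541


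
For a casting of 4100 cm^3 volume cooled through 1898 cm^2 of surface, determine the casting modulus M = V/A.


Formula: Casting Modulus M = V / A
M = 4100 cm^3 / 1898 cm^2 = 2.1602 cm

Final answer: 2.1602 cm


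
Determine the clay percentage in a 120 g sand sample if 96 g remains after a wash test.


Formula: Clay% = (W_total - W_washed) / W_total * 100
Clay mass = 120 - 96 = 24 g
Clay% = 24 / 120 * 100 = 20.0000%

20.0000%


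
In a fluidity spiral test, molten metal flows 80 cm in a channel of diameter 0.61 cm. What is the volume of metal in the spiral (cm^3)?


Formula: V = pi * (d/2)^2 * L  (cylinder volume)
Radius = 0.61/2 = 0.305 cm
V = pi * 0.305^2 * 80 = 23.3797 cm^3

23.3797 cm^3


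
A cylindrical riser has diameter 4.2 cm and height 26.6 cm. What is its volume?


Formula: V = pi * (D/2)^2 * H  (cylinder volume)
Radius = D/2 = 4.2/2 = 2.1 cm
V = pi * 2.1^2 * 26.6 = 368.5277 cm^3


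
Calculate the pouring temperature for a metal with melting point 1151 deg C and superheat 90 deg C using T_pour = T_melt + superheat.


Formula: T_pour = T_melt + Superheat
T_pour = 1151 + 90 = 1241 deg C

Answer: 1241 deg C


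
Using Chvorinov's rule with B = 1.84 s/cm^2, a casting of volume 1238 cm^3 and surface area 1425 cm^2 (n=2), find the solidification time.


Formula: t_s = B * (V/A)^n  (Chvorinov's rule, n=2)
Modulus M = V/A = 1238/1425 = 0.868772 cm
M^2 = 0.868772^2 = 0.754765 cm^2
t_s = 1.84 * 0.754765 = 1.3888 s

Final answer: 1.3888 s


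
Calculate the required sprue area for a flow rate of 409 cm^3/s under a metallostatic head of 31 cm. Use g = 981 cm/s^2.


Formula: v = sqrt(2*g*h), A = Q/v
Velocity: v = sqrt(2 * 981 * 31) = sqrt(60822) = 246.6212 cm/s
Sprue area: A = Q / v = 409 / 246.6212 = 1.6584 cm^2

Final answer: 1.6584 cm^2


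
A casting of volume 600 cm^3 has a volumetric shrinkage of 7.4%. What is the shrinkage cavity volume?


Formula: V_shrink = V_casting * shrinkage_pct / 100
V_shrink = 600 cm^3 * 7.4 / 100 = 44.4000 cm^3

44.4000 cm^3


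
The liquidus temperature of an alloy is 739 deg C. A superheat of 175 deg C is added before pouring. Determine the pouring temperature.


Formula: T_pour = T_melt + Superheat
T_pour = 739 + 175 = 914 deg C

914 deg C


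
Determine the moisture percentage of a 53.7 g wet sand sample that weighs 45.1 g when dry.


Formula: MC = (W_wet - W_dry) / W_wet * 100
Water mass = 53.7 - 45.1 = 8.6 g
MC = 8.6 / 53.7 * 100 = 16.0149%

16.0149%


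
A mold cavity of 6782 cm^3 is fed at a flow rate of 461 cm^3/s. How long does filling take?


Formula: t_fill = V_mold / Q_flow
t = 6782 cm^3 / 461 cm^3/s = 14.7115 s

Answer: 14.7115 s


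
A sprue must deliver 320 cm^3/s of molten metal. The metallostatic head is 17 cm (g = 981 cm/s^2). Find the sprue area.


Formula: v = sqrt(2*g*h), A = Q/v
Velocity: v = sqrt(2 * 981 * 17) = sqrt(33354) = 182.6308 cm/s
Sprue area: A = Q / v = 320 / 182.6308 = 1.7522 cm^2

1.7522 cm^2


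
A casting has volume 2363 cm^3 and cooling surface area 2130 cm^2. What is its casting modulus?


Formula: Casting Modulus M = V / A
M = 2363 cm^3 / 2130 cm^2 = 1.1094 cm

Final answer: 1.1094 cm


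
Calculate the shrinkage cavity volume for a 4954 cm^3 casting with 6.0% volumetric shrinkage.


Formula: V_shrink = V_casting * shrinkage_pct / 100
V_shrink = 4954 cm^3 * 6.0 / 100 = 297.2400 cm^3


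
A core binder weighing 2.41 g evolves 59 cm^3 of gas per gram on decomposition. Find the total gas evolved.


Formula: V_gas = W_binder * gas_evolution_rate
V = 2.41 g * 59 cm^3/g = 142.1900 cm^3


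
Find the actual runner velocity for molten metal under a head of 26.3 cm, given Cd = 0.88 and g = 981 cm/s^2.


Formula: v = Cd * sqrt(2 * g * h)  (Torricelli with discharge coefficient)
2*g*h = 2 * 981 * 26.3 = 51600.6 cm^2/s^2
sqrt(51600.6) = 227.15765 cm/s
v = 0.88 * 227.15765 = 199.8987 cm/s

Answer: 199.8987 cm/s


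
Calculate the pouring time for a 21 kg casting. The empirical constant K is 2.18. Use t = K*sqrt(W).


Formula: t = K * sqrt(W)
sqrt(W) = sqrt(21) = 4.58258
t = 2.18 * 4.58258 = 9.9900 s


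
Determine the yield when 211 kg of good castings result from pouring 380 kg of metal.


Formula: Casting Yield = (W_good / W_total) * 100
Yield = (211 kg / 380 kg) * 100 = 55.5263%

Answer: 55.5263%


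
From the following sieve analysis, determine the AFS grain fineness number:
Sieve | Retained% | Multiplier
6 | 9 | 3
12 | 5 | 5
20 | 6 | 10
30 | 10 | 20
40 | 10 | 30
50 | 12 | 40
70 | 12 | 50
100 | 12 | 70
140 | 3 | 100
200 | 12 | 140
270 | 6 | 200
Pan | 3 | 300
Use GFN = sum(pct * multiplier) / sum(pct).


Formula: GFN = sum(pct * multiplier) / sum(pct)
sum(pct * multiplier) = 6612
sum(pct) = 100
GFN = 6612 / 100 = 66.12

66.12


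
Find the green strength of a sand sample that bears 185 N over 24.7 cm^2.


Formula: Compressive Strength = Force / Area
Strength = 185 N / 24.7 cm^2 = 7.4899 N/cm^2

Answer: 7.4899 N/cm^2


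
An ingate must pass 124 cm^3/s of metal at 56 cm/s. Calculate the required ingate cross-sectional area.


Formula: A_ingate = Q / v  (continuity equation)
A = 124 cm^3/s / 56 cm/s = 2.2143 cm^2

Answer: 2.2143 cm^2


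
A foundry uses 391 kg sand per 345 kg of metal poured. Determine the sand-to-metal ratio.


Formula: Sand-to-Metal Ratio = W_sand / W_metal
Ratio = 391 kg / 345 kg = 1.1333


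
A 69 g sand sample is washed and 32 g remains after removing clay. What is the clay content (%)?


Formula: Clay% = (W_total - W_washed) / W_total * 100
Clay mass = 69 - 32 = 37 g
Clay% = 37 / 69 * 100 = 53.6232%
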